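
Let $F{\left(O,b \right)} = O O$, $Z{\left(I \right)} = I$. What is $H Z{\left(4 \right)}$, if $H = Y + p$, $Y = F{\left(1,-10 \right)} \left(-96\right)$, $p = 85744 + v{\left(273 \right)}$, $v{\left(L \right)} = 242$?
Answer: $343560$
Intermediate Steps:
$F{\left(O,b \right)} = O^{2}$
$p = 85986$ ($p = 85744 + 242 = 85986$)
$Y = -96$ ($Y = 1^{2} \left(-96\right) = 1 \left(-96\right) = -96$)
$H = 85890$ ($H = -96 + 85986 = 85890$)
$H Z{\left(4 \right)} = 85890 \cdot 4 = 343560$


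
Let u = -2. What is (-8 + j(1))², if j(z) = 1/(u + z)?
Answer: 81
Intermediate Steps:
j(z) = 1/(-2 + z)
(-8 + j(1))² = (-8 + 1/(-2 + 1))² = (-8 + 1/(-1))² = (-8 - 1)² = (-9)² = 81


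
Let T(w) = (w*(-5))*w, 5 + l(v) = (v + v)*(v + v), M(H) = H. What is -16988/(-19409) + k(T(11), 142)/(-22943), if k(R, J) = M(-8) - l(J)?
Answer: 1955266215/445300687 ≈ 4.3909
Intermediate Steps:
l(v) = -5 + 4*v² (l(v) = -5 + (v + v)*(v + v) = -5 + (2*v)*(2*v) = -5 + 4*v²)
T(w) = -5*w² (T(w) = (-5*w)*w = -5*w²)
k(R, J) = -3 - 4*J² (k(R, J) = -8 - (-5 + 4*J²) = -8 + (5 - 4*J²) = -3 - 4*J²)
-16988/(-19409) + k(T(11), 142)/(-22943) = -16988/(-19409) + (-3 - 4*142²)/(-22943) = -16988*(-1/19409) + (-3 - 4*20164)*(-1/22943) = 16988/19409 + (-3 - 80656)*(-1/22943) = 16988/19409 - 80659*(-1/22943) = 16988/19409 + 80659/22943 = 1955266215/445300687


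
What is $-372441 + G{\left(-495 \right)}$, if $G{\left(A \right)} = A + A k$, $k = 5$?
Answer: $-375411$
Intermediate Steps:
$G{\left(A \right)} = 6 A$ ($G{\left(A \right)} = A + A 5 = A + 5 A = 6 A$)
$-372441 + G{\left(-495 \right)} = -372441 + 6 \left(-495\right) = -372441 - 2970 = -375411$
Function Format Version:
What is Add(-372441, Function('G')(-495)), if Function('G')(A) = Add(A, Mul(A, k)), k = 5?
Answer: -375411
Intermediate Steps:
Function('G')(A) = Mul(6, A) (Function('G')(A) = Add(A, Mul(A, 5)) = Add(A, Mul(5, A)) = Mul(6, A))
Add(-372441, Function('G')(-495)) = Add(-372441, Mul(6, -495)) = Add(-372441, -2970) = -375411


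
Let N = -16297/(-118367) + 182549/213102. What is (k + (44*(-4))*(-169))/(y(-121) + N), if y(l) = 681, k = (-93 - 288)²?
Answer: 4411846472728770/17202791160331 ≈ 256.46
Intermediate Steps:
k = 145161 (k = (-381)² = 145161)
N = 25080700777/25224244434 (N = -16297*(-1/118367) + 182549*(1/213102) = 16297/118367 + 182549/213102 = 25080700777/25224244434 ≈ 0.99431)
(k + (44*(-4))*(-169))/(y(-121) + N) = (145161 + (44*(-4))*(-169))/(681 + 25080700777/25224244434) = (145161 - 176*(-169))/(17202791160331/25224244434) = (145161 + 29744)*(25224244434/17202791160331) = 174905*(25224244434/17202791160331) = 4411846472728770/17202791160331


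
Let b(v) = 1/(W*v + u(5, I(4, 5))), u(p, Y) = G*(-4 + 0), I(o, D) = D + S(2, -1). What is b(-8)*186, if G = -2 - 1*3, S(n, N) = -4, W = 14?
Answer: -93/46 ≈ -2.0217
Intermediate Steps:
G = -5 (G = -2 - 3 = -5)
I(o, D) = -4 + D (I(o, D) = D - 4 = -4 + D)
u(p, Y) = 20 (u(p, Y) = -5*(-4 + 0) = -5*(-4) = 20)
b(v) = 1/(20 + 14*v) (b(v) = 1/(14*v + 20) = 1/(20 + 14*v))
b(-8)*186 = (1/(2*(10 + 7*(-8))))*186 = (1/(2*(10 - 56)))*186 = ((½)/(-46))*186 = ((½)*(-1/46))*186 = -1/92*186 = -93/46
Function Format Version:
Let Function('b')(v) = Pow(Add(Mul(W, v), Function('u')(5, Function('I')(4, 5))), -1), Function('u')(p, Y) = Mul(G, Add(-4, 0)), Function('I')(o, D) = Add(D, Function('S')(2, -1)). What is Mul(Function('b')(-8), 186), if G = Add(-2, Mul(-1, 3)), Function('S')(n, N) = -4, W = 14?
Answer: Rational(-93, 46) ≈ -2.0217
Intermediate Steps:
G = -5 (G = Add(-2, -3) = -5)
Function('I')(o, D) = Add(-4, D) (Function('I')(o, D) = Add(D, -4) = Add(-4, D))
Function('u')(p, Y) = 20 (Function('u')(p, Y) = Mul(-5, Add(-4, 0)) = Mul(-5, -4) = 20)
Function('b')(v) = Pow(Add(20, Mul(14, v)), -1) (Function('b')(v) = Pow(Add(Mul(14, v), 20), -1) = Pow(Add(20, Mul(14, v)), -1))
Mul(Function('b')(-8), 186) = Mul(Mul(Rational(1, 2), Pow(Add(10, Mul(7, -8)), -1)), 186) = Mul(Mul(Rational(1, 2), Pow(Add(10, -56), -1)), 186) = Mul(Mul(Rational(1, 2), Pow(-46, -1)), 186) = Mul(Mul(Rational(1, 2), Rational(-1, 46)), 186) = Mul(Rational(-1, 92), 186) = Rational(-93, 46)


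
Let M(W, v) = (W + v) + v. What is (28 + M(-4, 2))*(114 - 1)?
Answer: 3164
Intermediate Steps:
M(W, v) = W + 2*v
(28 + M(-4, 2))*(114 - 1) = (28 + (-4 + 2*2))*(114 - 1) = (28 + (-4 + 4))*113 = (28 + 0)*113 = 28*113 = 3164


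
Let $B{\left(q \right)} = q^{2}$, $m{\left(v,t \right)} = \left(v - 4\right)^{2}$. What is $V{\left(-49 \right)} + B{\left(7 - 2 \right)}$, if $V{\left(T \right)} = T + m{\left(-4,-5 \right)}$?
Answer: $40$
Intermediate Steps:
$m{\left(v,t \right)} = \left(-4 + v\right)^{2}$
$V{\left(T \right)} = 64 + T$ ($V{\left(T \right)} = T + \left(-4 - 4\right)^{2} = T + \left(-8\right)^{2} = T + 64 = 64 + T$)
$V{\left(-49 \right)} + B{\left(7 - 2 \right)} = \left(64 - 49\right) + \left(7 - 2\right)^{2} = 15 + 5^{2} = 15 + 25 = 40$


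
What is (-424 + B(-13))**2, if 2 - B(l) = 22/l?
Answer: 29855296/169 ≈ 1.7666e+5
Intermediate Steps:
B(l) = 2 - 22/l
(-424 + B(-13))**2 = (-424 + (2 - 22/(-13)))**2 = (-424 + (2 - 22*(-1/13)))**2 = (-424 + (2 + 22/13))**2 = (-424 + 48/13)**2 = (-5464/13)**2 = 29855296/169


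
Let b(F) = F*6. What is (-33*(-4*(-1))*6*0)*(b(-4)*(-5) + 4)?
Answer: 0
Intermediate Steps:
b(F) = 6*F
(-33*(-4*(-1))*6*0)*(b(-4)*(-5) + 4) = (-33*(-4*(-1))*6*0)*((6*(-4))*(-5) + 4) = (-132*0)*(-24*(-5) + 4) = (-33*0)*(120 + 4) = 0*124 = 0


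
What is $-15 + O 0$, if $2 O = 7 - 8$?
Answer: $-15$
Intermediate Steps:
$O = - \frac{1}{2}$ ($O = \frac{7 - 8}{2} = \frac{1}{2} \left(-1\right) = - \frac{1}{2} \approx -0.5$)
$-15 + O 0 = -15 - 0 = -15 + 0 = -15$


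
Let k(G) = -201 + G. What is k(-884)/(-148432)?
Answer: 1085/148432 ≈ 0.0073097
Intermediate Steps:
k(-884)/(-148432) = (-201 - 884)/(-148432) = -1085*(-1/148432) = 1085/148432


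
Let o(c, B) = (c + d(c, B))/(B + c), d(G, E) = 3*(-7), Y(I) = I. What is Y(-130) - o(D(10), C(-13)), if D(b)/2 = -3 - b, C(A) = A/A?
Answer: -3297/25 ≈ -131.88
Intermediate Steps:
C(A) = 1
D(b) = -6 - 2*b (D(b) = 2*(-3 - b) = -6 - 2*b)
d(G, E) = -21
o(c, B) = (-21 + c)/(B + c) (o(c, B) = (c - 21)/(B + c) = (-21 + c)/(B + c))
Y(-130) - o(D(10), C(-13)) = -130 - (-21 + (-6 - 2*10))/(1 + (-6 - 2*10)) = -130 - (-21 + (-6 - 20))/(1 + (-6 - 20)) = -130 - (-21 - 26)/(1 - 26) = -130 - (-47)/(-25) = -130 - (-1)*(-47)/25 = -130 - 1*47/25 = -130 - 47/25 = -3297/25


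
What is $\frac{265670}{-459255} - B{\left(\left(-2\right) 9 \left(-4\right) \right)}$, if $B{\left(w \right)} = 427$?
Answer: $- \frac{39273511}{91851} \approx -427.58$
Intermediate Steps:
$\frac{265670}{-459255} - B{\left(\left(-2\right) 9 \left(-4\right) \right)} = \frac{265670}{-459255} - 427 = 265670 \left(- \frac{1}{459255}\right) - 427 = - \frac{53134}{91851} - 427 = - \frac{39273511}{91851}$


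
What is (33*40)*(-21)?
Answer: -27720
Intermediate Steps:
(33*40)*(-21) = 1320*(-21) = -27720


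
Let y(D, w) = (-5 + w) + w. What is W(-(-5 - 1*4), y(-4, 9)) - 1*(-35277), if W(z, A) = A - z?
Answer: 35281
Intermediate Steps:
y(D, w) = -5 + 2*w
W(-(-5 - 1*4), y(-4, 9)) - 1*(-35277) = ((-5 + 2*9) - (-1)*(-5 - 1*4)) - 1*(-35277) = ((-5 + 18) - (-1)*(-5 - 4)) + 35277 = (13 - (-1)*(-9)) + 35277 = (13 - 1*9) + 35277 = (13 - 9) + 35277 = 4 + 35277 = 35281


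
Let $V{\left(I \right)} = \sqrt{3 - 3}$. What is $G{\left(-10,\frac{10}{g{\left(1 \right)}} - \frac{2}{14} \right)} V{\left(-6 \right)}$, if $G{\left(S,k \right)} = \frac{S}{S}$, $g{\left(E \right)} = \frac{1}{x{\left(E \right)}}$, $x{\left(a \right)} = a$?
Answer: $0$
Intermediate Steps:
$V{\left(I \right)} = 0$ ($V{\left(I \right)} = \sqrt{0} = 0$)
$g{\left(E \right)} = \frac{1}{E}$
$G{\left(S,k \right)} = 1$
$G{\left(-10,\frac{10}{g{\left(1 \right)}} - \frac{2}{14} \right)} V{\left(-6 \right)} = 1 \cdot 0 = 0$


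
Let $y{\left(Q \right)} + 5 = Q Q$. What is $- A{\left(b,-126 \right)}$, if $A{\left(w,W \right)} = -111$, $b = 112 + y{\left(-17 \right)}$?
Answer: $111$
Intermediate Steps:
$y{\left(Q \right)} = -5 + Q^{2}$ ($y{\left(Q \right)} = -5 + Q Q = -5 + Q^{2}$)
$b = 396$ ($b = 112 - \left(5 - \left(-17\right)^{2}\right) = 112 + \left(-5 + 289\right) = 112 + 284 = 396$)
$- A{\left(b,-126 \right)} = \left(-1\right) \left(-111\right) = 111$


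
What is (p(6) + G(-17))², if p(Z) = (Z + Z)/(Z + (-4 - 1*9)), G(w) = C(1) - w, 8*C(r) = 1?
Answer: 744769/3136 ≈ 237.49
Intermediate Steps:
C(r) = ⅛ (C(r) = (⅛)*1 = ⅛)
G(w) = ⅛ - w
p(Z) = 2*Z/(-13 + Z) (p(Z) = (2*Z)/(Z + (-4 - 9)) = (2*Z)/(Z - 13) = (2*Z)/(-13 + Z) = 2*Z/(-13 + Z))
(p(6) + G(-17))² = (2*6/(-13 + 6) + (⅛ - 1*(-17)))² = (2*6/(-7) + (⅛ + 17))² = (2*6*(-⅐) + 137/8)² = (-12/7 + 137/8)² = (863/56)² = 744769/3136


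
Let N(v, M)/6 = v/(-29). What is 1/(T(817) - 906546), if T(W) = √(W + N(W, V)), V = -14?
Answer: -26289834/23832943834573 - √544939/23832943834573 ≈ -1.1031e-6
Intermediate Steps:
N(v, M) = -6*v/29 (N(v, M) = 6*(v/(-29)) = 6*(v*(-1/29)) = 6*(-v/29) = -6*v/29)
T(W) = √667*√W/29 (T(W) = √(W - 6*W/29) = √(23*W/29) = √667*√W/29)
1/(T(817) - 906546) = 1/(√667*√817/29 - 906546) = 1/(√544939/29 - 906546) = 1/(-906546 + √544939/29)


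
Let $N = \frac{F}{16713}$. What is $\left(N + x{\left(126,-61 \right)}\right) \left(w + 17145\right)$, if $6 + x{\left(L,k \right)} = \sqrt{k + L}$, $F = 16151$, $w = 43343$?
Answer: $- \frac{5088673976}{16713} + 60488 \sqrt{65} \approx 1.832 \cdot 10^{5}$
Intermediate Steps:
$x{\left(L,k \right)} = -6 + \sqrt{L + k}$ ($x{\left(L,k \right)} = -6 + \sqrt{k + L} = -6 + \sqrt{L + k}$)
$N = \frac{16151}{16713} \approx 0.96637$
$\left(N + x{\left(126,-61 \right)}\right) \left(w + 17145\right) = \left(\frac{16151}{16713} - \left(6 - \sqrt{126 - 61}\right)\right) \left(43343 + 17145\right) = \left(\frac{16151}{16713} - \left(6 - \sqrt{65}\right)\right) 60488 = \left(- \frac{84127}{16713} + \sqrt{65}\right) 60488 = - \frac{5088673976}{16713} + 60488 \sqrt{65}$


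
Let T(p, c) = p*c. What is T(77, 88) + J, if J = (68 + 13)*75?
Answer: 12851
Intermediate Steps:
T(p, c) = c*p
J = 6075 (J = 81*75 = 6075)
T(77, 88) + J = 88*77 + 6075 = 6776 + 6075 = 12851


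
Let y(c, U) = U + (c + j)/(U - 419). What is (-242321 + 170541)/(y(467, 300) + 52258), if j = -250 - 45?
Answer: -854182/625423 ≈ -1.3658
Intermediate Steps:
j = -295
y(c, U) = U + (-295 + c)/(-419 + U) (y(c, U) = U + (c - 295)/(U - 419) = U + (-295 + c)/(-419 + U))
(-242321 + 170541)/(y(467, 300) + 52258) = (-242321 + 170541)/((-295 + 467 + 300**2 - 419*300)/(-419 + 300) + 52258) = -71780/((-295 + 467 + 90000 - 125700)/(-119) + 52258) = -71780/(-1/119*(-35528) + 52258) = -71780/(35528/119 + 52258) = -71780/6254230/119 = -71780*119/6254230 = -854182/625423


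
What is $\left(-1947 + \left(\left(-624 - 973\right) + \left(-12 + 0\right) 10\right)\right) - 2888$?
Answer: $-6552$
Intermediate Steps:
$\left(-1947 + \left(\left(-624 - 973\right) + \left(-12 + 0\right) 10\right)\right) - 2888 = \left(-1947 - 1717\right) - 2888 = -3664 - 2888 = -6552$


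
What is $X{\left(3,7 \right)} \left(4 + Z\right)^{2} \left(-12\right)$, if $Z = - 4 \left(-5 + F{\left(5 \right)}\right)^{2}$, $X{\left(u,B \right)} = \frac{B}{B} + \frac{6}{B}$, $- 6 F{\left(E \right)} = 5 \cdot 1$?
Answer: $- \frac{73513492}{189} \approx -3.8896 \cdot 10^{5}$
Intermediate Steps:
$F{\left(E \right)} = - \frac{5}{6}$ ($F{\left(E \right)} = - \frac{5 \cdot 1}{6} = \left(- \frac{1}{6}\right) 5 = - \frac{5}{6}$)
$X{\left(u,B \right)} = 1 + \frac{6}{B}$
$Z = - \frac{1225}{9}$ ($Z = - 4 \left(-5 - \frac{5}{6}\right)^{2} = - 4 \left(- \frac{35}{6}\right)^{2} = \left(-4\right) \frac{1225}{36} = - \frac{1225}{9} \approx -136.11$)
$X{\left(3,7 \right)} \left(4 + Z\right)^{2} \left(-12\right) = \frac{6 + 7}{7} \left(4 - \frac{1225}{9}\right)^{2} \left(-12\right) = \frac{1}{7} \cdot 13 \left(- \frac{1189}{9}\right)^{2} \left(-12\right) = \frac{13}{7} \cdot \frac{1413721}{81} \left(-12\right) = \frac{18378373}{567} \left(-12\right) = - \frac{73513492}{189}$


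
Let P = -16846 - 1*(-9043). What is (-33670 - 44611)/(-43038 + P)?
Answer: 11183/7263 ≈ 1.5397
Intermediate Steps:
P = -7803 (P = -16846 + 9043 = -7803)
(-33670 - 44611)/(-43038 + P) = (-33670 - 44611)/(-43038 - 7803) = -78281/(-50841) = -78281*(-1/50841) = 11183/7263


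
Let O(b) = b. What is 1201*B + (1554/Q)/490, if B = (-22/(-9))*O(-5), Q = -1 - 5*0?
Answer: -4624849/315 ≈ -14682.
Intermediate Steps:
Q = -1 (Q = -1 + 0 = -1)
B = -110/9 (B = -22/(-9)*(-5) = -22*(-⅑)*(-5) = (22/9)*(-5) = -110/9 ≈ -12.222)
1201*B + (1554/Q)/490 = 1201*(-110/9) + (1554/(-1))/490 = -132110/9 + (1554*(-1))*(1/490) = -132110/9 - 1554*1/490 = -132110/9 - 111/35 = -4624849/315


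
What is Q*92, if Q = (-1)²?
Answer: 92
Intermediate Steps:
Q = 1
Q*92 = 1*92 = 92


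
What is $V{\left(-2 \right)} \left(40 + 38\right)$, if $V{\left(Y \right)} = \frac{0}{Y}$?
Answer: $0$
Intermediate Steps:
$V{\left(Y \right)} = 0$
$V{\left(-2 \right)} \left(40 + 38\right) = 0 \left(40 + 38\right) = 0 \cdot 78 = 0$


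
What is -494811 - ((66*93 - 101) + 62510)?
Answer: -563358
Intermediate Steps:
-494811 - ((66*93 - 101) + 62510) = -494811 - ((6138 - 101) + 62510) = -494811 - (6037 + 62510) = -494811 - 1*68547 = -494811 - 68547 = -563358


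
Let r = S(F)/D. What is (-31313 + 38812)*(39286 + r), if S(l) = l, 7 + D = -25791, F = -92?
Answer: 3800119449840/12899 ≈ 2.9461e+8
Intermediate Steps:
D = -25798 (D = -7 - 25791 = -25798)
r = 46/12899 (r = -92/(-25798) = -92*(-1/25798) = 46/12899 ≈ 0.0035662)
(-31313 + 38812)*(39286 + r) = (-31313 + 38812)*(39286 + 46/12899) = 7499*(506750160/12899) = 3800119449840/12899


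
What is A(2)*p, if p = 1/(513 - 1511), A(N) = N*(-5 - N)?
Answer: 7/499 ≈ 0.014028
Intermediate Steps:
p = -1/998 (p = 1/(-998) = -1/998 ≈ -0.0010020)
A(2)*p = -1*2*(5 + 2)*(-1/998) = -1*2*7*(-1/998) = -14*(-1/998) = 7/499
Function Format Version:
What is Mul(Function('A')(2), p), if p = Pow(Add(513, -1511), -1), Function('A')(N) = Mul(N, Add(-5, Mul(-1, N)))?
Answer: Rational(7, 499) ≈ 0.014028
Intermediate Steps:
p = Rational(-1, 998) (p = Pow(-998, -1) = Rational(-1, 998) ≈ -0.0010020)
Mul(Function('A')(2), p) = Mul(Mul(-1, 2, Add(5, 2)), Rational(-1, 998)) = Mul(Mul(-1, 2, 7), Rational(-1, 998)) = Mul(-14, Rational(-1, 998)) = Rational(7, 499)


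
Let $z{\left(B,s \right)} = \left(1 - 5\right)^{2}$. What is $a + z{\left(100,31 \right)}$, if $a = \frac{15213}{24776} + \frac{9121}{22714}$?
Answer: $\frac{4787861501}{281381032} \approx 17.016$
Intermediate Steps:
$a = \frac{285764989}{281381032}$ ($a = 15213 \cdot \frac{1}{24776} + 9121 \cdot \frac{1}{22714} = \frac{15213}{24776} + \frac{9121}{22714} = \frac{285764989}{281381032} \approx 1.0156$)
$z{\left(B,s \right)} = 16$ ($z{\left(B,s \right)} = \left(-4\right)^{2} = 16$)
$a + z{\left(100,31 \right)} = \frac{285764989}{281381032} + 16 = \frac{4787861501}{281381032}$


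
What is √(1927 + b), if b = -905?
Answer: √1022 ≈ 31.969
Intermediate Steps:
√(1927 + b) = √(1927 - 905) = √1022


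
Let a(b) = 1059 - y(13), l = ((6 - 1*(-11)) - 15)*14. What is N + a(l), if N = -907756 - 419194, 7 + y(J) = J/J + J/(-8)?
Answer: -10607067/8 ≈ -1.3259e+6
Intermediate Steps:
y(J) = -6 - J/8 (y(J) = -7 + (J/J + J/(-8)) = -7 + (1 + J*(-1/8)) = -7 + (1 - J/8) = -6 - J/8)
l = 28 (l = ((6 + 11) - 15)*14 = (17 - 15)*14 = 2*14 = 28)
a(b) = 8533/8 (a(b) = 1059 - (-6 - 1/8*13) = 1059 - (-6 - 13/8) = 1059 - 1*(-61/8) = 1059 + 61/8 = 8533/8)
N = -1326950
N + a(l) = -1326950 + 8533/8 = -10607067/8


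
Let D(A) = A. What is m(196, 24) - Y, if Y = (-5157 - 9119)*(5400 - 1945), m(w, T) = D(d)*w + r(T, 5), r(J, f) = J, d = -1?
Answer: 49323408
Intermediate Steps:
m(w, T) = T - w (m(w, T) = -w + T = T - w)
Y = -49323580 (Y = -14276*3455 = -49323580)
m(196, 24) - Y = (24 - 1*196) - 1*(-49323580) = (24 - 196) + 49323580 = -172 + 49323580 = 49323408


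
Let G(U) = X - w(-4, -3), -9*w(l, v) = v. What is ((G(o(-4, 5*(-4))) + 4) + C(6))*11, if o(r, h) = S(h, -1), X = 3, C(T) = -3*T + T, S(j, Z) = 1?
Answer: -176/3 ≈ -58.667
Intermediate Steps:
C(T) = -2*T
o(r, h) = 1
w(l, v) = -v/9
G(U) = 8/3 (G(U) = 3 - (-1)*(-3)/9 = 3 - 1*⅓ = 3 - ⅓ = 8/3)
((G(o(-4, 5*(-4))) + 4) + C(6))*11 = ((8/3 + 4) - 2*6)*11 = (20/3 - 12)*11 = -16/3*11 = -176/3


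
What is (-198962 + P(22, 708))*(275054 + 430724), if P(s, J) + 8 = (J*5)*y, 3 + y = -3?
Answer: -155419373380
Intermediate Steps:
y = -6 (y = -3 - 3 = -6)
P(s, J) = -8 - 30*J (P(s, J) = -8 + (J*5)*(-6) = -8 + (5*J)*(-6) = -8 - 30*J)
(-198962 + P(22, 708))*(275054 + 430724) = (-198962 + (-8 - 30*708))*(275054 + 430724) = (-198962 + (-8 - 21240))*705778 = (-198962 - 21248)*705778 = -220210*705778 = -155419373380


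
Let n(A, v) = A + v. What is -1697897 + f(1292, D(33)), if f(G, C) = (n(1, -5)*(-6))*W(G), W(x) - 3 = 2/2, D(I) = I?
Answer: -1697801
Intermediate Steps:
W(x) = 4 (W(x) = 3 + 2/2 = 3 + 2*(½) = 3 + 1 = 4)
f(G, C) = 96 (f(G, C) = ((1 - 5)*(-6))*4 = -4*(-6)*4 = 24*4 = 96)
-1697897 + f(1292, D(33)) = -1697897 + 96 = -1697801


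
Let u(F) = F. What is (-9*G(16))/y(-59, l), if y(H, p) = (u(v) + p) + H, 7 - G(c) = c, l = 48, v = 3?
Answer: -81/8 ≈ -10.125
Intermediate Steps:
G(c) = 7 - c
y(H, p) = 3 + H + p (y(H, p) = (3 + p) + H = 3 + H + p)
(-9*G(16))/y(-59, l) = (-9*(7 - 1*16))/(3 - 59 + 48) = -9*(7 - 16)/(-8) = -9*(-9)*(-1/8) = 81*(-1/8) = -81/8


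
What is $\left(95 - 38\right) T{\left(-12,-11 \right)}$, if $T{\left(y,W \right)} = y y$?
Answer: $8208$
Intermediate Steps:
$T{\left(y,W \right)} = y^{2}$
$\left(95 - 38\right) T{\left(-12,-11 \right)} = \left(95 - 38\right) \left(-12\right)^{2} = 57 \cdot 144 = 8208$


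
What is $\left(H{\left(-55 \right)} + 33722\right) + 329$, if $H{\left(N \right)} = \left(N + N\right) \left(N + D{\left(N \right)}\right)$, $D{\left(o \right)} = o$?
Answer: $46151$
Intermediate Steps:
$H{\left(N \right)} = 4 N^{2}$ ($H{\left(N \right)} = \left(N + N\right) \left(N + N\right) = 2 N 2 N = 4 N^{2}$)
$\left(H{\left(-55 \right)} + 33722\right) + 329 = \left(4 \left(-55\right)^{2} + 33722\right) + 329 = \left(4 \cdot 3025 + 33722\right) + 329 = \left(12100 + 33722\right) + 329 = 45822 + 329 = 46151$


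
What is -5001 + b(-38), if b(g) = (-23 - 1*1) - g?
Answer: -4987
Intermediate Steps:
b(g) = -24 - g (b(g) = (-23 - 1) - g = -24 - g)
-5001 + b(-38) = -5001 + (-24 - 1*(-38)) = -5001 + (-24 + 38) = -5001 + 14 = -4987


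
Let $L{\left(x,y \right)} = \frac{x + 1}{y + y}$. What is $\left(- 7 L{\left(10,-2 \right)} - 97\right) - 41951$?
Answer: $- \frac{168115}{4} \approx -42029.0$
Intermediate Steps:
$L{\left(x,y \right)} = \frac{1 + x}{2 y}$
$\left(- 7 L{\left(10,-2 \right)} - 97\right) - 41951 = \left(- 7 \frac{1 + 10}{2 \left(-2\right)} - 97\right) - 41951 = \left(- 7 \cdot \frac{1}{2} \left(- \frac{1}{2}\right) 11 - 97\right) - 41951 = \left(\left(-7\right) \left(- \frac{11}{4}\right) - 97\right) - 41951 = \left(\frac{77}{4} - 97\right) - 41951 = - \frac{311}{4} - 41951 = - \frac{168115}{4}$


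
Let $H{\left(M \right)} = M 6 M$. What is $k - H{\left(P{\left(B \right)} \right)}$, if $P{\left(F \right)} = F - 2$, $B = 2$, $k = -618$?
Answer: $-618$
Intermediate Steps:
$P{\left(F \right)} = -2 + F$
$H{\left(M \right)} = 6 M^{2}$ ($H{\left(M \right)} = 6 M M = 6 M^{2}$)
$k - H{\left(P{\left(B \right)} \right)} = -618 - 6 \left(-2 + 2\right)^{2} = -618 - 6 \cdot 0^{2} = -618 - 6 \cdot 0 = -618 - 0 = -618 + 0 = -618$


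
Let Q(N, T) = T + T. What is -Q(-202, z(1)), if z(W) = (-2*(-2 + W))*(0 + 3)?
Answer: -12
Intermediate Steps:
z(W) = 12 - 6*W (z(W) = (4 - 2*W)*3 = 12 - 6*W)
Q(N, T) = 2*T
-Q(-202, z(1)) = -2*(12 - 6*1) = -2*(12 - 6) = -2*6 = -1*12 = -12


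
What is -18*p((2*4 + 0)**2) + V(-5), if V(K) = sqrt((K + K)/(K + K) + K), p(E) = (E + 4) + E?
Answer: -2376 + 2*I ≈ -2376.0 + 2.0*I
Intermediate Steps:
p(E) = 4 + 2*E (p(E) = (4 + E) + E = 4 + 2*E)
V(K) = sqrt(1 + K) (V(K) = sqrt((2*K)/((2*K)) + K) = sqrt((2*K)*(1/(2*K)) + K) = sqrt(1 + K))
-18*p((2*4 + 0)**2) + V(-5) = -18*(4 + 2*(2*4 + 0)**2) + sqrt(1 - 5) = -18*(4 + 2*(8 + 0)**2) + sqrt(-4) = -18*(4 + 2*8**2) + 2*I = -18*(4 + 2*64) + 2*I = -18*(4 + 128) + 2*I = -18*132 + 2*I = -2376 + 2*I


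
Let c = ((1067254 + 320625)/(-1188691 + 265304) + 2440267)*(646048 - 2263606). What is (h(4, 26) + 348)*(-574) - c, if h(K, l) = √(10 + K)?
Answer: 3644858520956789076/923387 - 574*√14 ≈ 3.9473e+12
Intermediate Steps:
c = -3644858705405189100/923387 (c = (1387879/(-923387) + 2440267)*(-1617558) = (1387879*(-1/923387) + 2440267)*(-1617558) = (-1387879/923387 + 2440267)*(-1617558) = (2253309436450/923387)*(-1617558) = -3644858705405189100/923387 ≈ -3.9473e+12)
(h(4, 26) + 348)*(-574) - c = (√(10 + 4) + 348)*(-574) - 1*(-3644858705405189100/923387) = (√14 + 348)*(-574) + 3644858705405189100/923387 = (348 + √14)*(-574) + 3644858705405189100/923387 = (-199752 - 574*√14) + 3644858705405189100/923387 = 3644858520956789076/923387 - 574*√14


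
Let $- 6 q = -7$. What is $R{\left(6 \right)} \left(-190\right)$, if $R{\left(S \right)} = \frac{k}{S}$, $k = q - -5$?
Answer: $- \frac{3515}{18} \approx -195.28$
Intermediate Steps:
$q = \frac{7}{6}$ ($q = \left(- \frac{1}{6}\right) \left(-7\right) = \frac{7}{6} \approx 1.1667$)
$k = \frac{37}{6}$ ($k = \frac{7}{6} - -5 = \frac{7}{6} + 5 = \frac{37}{6} \approx 6.1667$)
$R{\left(S \right)} = \frac{37}{6 S}$
$R{\left(6 \right)} \left(-190\right) = \frac{37}{6 \cdot 6} \left(-190\right) = \frac{37}{6} \cdot \frac{1}{6} \left(-190\right) = \frac{37}{36} \left(-190\right) = - \frac{3515}{18}$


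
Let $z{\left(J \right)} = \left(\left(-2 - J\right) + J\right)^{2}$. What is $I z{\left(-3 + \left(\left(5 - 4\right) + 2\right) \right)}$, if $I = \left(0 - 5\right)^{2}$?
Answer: $100$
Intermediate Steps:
$I = 25$ ($I = \left(-5\right)^{2} = 25$)
$z{\left(J \right)} = 4$ ($z{\left(J \right)} = \left(-2\right)^{2} = 4$)
$I z{\left(-3 + \left(\left(5 - 4\right) + 2\right) \right)} = 25 \cdot 4 = 100$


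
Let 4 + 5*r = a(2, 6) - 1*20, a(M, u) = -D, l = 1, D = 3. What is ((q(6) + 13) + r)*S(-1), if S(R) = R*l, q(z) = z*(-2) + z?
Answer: -8/5 ≈ -1.6000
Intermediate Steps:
a(M, u) = -3 (a(M, u) = -1*3 = -3)
q(z) = -z (q(z) = -2*z + z = -z)
S(R) = R (S(R) = R*1 = R)
r = -27/5 (r = -⅘ + (-3 - 1*20)/5 = -⅘ + (-3 - 20)/5 = -⅘ + (⅕)*(-23) = -⅘ - 23/5 = -27/5 ≈ -5.4000)
((q(6) + 13) + r)*S(-1) = ((-1*6 + 13) - 27/5)*(-1) = ((-6 + 13) - 27/5)*(-1) = (7 - 27/5)*(-1) = (8/5)*(-1) = -8/5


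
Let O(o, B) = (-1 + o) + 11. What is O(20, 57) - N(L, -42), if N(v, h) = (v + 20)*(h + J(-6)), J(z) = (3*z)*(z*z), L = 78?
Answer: 67650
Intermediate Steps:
O(o, B) = 10 + o
J(z) = 3*z³ (J(z) = (3*z)*z² = 3*z³)
N(v, h) = (-648 + h)*(20 + v) (N(v, h) = (v + 20)*(h + 3*(-6)³) = (20 + v)*(h + 3*(-216)) = (20 + v)*(h - 648) = (20 + v)*(-648 + h) = (-648 + h)*(20 + v))
O(20, 57) - N(L, -42) = (10 + 20) - (-12960 - 648*78 + 20*(-42) - 42*78) = 30 - (-12960 - 50544 - 840 - 3276) = 30 - 1*(-67620) = 30 + 67620 = 67650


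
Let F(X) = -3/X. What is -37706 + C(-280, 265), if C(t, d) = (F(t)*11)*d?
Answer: -2109787/56 ≈ -37675.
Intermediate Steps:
C(t, d) = -33*d/t (C(t, d) = (-3/t*11)*d = (-33/t)*d = -33*d/t)
-37706 + C(-280, 265) = -37706 - 33*265/(-280) = -37706 - 33*265*(-1/280) = -37706 + 1749/56 = -2109787/56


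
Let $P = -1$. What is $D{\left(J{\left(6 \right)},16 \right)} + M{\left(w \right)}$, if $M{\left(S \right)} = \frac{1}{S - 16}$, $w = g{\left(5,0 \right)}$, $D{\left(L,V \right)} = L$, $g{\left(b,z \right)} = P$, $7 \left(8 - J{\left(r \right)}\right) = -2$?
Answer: $\frac{979}{119} \approx 8.2269$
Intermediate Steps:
$J{\left(r \right)} = \frac{58}{7}$ ($J{\left(r \right)} = 8 - - \frac{2}{7} = 8 + \frac{2}{7} = \frac{58}{7}$)
$g{\left(b,z \right)} = -1$
$w = -1$
$M{\left(S \right)} = \frac{1}{-16 + S}$
$D{\left(J{\left(6 \right)},16 \right)} + M{\left(w \right)} = \frac{58}{7} + \frac{1}{-16 - 1} = \frac{58}{7} + \frac{1}{-17} = \frac{58}{7} - \frac{1}{17} = \frac{979}{119}$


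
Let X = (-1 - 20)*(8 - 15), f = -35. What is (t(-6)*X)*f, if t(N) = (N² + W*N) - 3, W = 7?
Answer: 46305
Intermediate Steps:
X = 147 (X = -21*(-7) = 147)
t(N) = -3 + N² + 7*N (t(N) = (N² + 7*N) - 3 = -3 + N² + 7*N)
(t(-6)*X)*f = ((-3 + (-6)² + 7*(-6))*147)*(-35) = ((-3 + 36 - 42)*147)*(-35) = -9*147*(-35) = -1323*(-35) = 46305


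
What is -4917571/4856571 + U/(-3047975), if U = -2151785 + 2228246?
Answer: -2194281677708/2114672427675 ≈ -1.0376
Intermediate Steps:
U = 76461
-4917571/4856571 + U/(-3047975) = -4917571/4856571 + 76461/(-3047975) = -4917571*1/4856571 + 76461*(-1/3047975) = -4917571/4856571 - 10923/435425 = -2194281677708/2114672427675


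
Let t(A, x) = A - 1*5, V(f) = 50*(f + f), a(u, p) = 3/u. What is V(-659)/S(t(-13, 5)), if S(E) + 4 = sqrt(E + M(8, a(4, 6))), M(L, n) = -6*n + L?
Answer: 527200/61 + 65900*I*sqrt(58)/61 ≈ 8642.6 + 8227.5*I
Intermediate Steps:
V(f) = 100*f (V(f) = 50*(2*f) = 100*f)
M(L, n) = L - 6*n
t(A, x) = -5 + A (t(A, x) = A - 5 = -5 + A)
S(E) = -4 + sqrt(7/2 + E) (S(E) = -4 + sqrt(E + (8 - 18/4)) = -4 + sqrt(E + (8 - 6*3/4)) = -4 + sqrt(E + (8 - 9/2)) = -4 + sqrt(E + 7/2) = -4 + sqrt(7/2 + E))
V(-659)/S(t(-13, 5)) = (100*(-659))/(-4 + sqrt(14 + 4*(-5 - 13))/2) = -65900/(-4 + sqrt(14 + 4*(-18))/2) = -65900/(-4 + sqrt(14 - 72)/2) = -65900/(-4 + sqrt(-58)/2) = -65900/(-4 + (I*sqrt(58))/2) = -65900/(-4 + I*sqrt(58)/2)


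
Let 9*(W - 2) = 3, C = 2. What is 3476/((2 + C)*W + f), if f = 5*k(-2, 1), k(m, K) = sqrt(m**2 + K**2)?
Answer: -26544/31 + 14220*sqrt(5)/31 ≈ 169.45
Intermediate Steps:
W = 7/3 (W = 2 + (1/9)*3 = 2 + 1/3 = 7/3 ≈ 2.3333)
k(m, K) = sqrt(K**2 + m**2)
f = 5*sqrt(5) (f = 5*sqrt(1**2 + (-2)**2) = 5*sqrt(1 + 4) = 5*sqrt(5) ≈ 11.180)
3476/((2 + C)*W + f) = 3476/((2 + 2)*(7/3) + 5*sqrt(5)) = 3476/(4*(7/3) + 5*sqrt(5)) = 3476/(28/3 + 5*sqrt(5))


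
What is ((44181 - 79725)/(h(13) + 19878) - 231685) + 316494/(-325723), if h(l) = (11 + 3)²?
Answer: -757452507879869/3269281751 ≈ -2.3169e+5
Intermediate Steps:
h(l) = 196 (h(l) = 14² = 196)
((44181 - 79725)/(h(13) + 19878) - 231685) + 316494/(-325723) = ((44181 - 79725)/(196 + 19878) - 231685) + 316494/(-325723) = (-35544/20074 - 231685) + 316494*(-1/325723) = (-35544*1/20074 - 231685) - 316494/325723 = (-17772/10037 - 231685) - 316494/325723 = -2325440117/10037 - 316494/325723 = -757452507879869/3269281751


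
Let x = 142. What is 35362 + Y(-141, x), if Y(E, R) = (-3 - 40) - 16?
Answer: 35303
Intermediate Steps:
Y(E, R) = -59 (Y(E, R) = -43 - 16 = -59)
35362 + Y(-141, x) = 35362 - 59 = 35303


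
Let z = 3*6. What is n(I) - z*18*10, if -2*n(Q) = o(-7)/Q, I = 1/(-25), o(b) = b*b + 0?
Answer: -5255/2 ≈ -2627.5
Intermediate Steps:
z = 18
o(b) = b² (o(b) = b² + 0 = b²)
I = -1/25 ≈ -0.040000
n(Q) = -49/(2*Q) (n(Q) = -(-7)²/(2*Q) = -49/(2*Q))
n(I) - z*18*10 = -49/(2*(-1/25)) - 18*18*10 = -49/2*(-25) - 324*10 = 1225/2 - 1*3240 = 1225/2 - 3240 = -5255/2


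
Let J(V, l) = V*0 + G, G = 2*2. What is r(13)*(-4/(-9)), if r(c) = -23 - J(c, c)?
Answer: -12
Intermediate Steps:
G = 4
J(V, l) = 4 (J(V, l) = V*0 + 4 = 0 + 4 = 4)
r(c) = -27 (r(c) = -23 - 1*4 = -23 - 4 = -27)
r(13)*(-4/(-9)) = -(-108)/(-9) = -(-108)*(-1)/9 = -27*4/9 = -12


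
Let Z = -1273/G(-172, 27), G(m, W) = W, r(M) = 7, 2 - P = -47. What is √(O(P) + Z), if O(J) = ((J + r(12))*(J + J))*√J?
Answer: √3107877/9 ≈ 195.88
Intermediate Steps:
P = 49 (P = 2 - 1*(-47) = 2 + 47 = 49)
Z = -1273/27 ≈ -47.148
O(J) = 2*J^(3/2)*(7 + J) (O(J) = ((J + 7)*(J + J))*√J = ((7 + J)*(2*J))*√J = (2*J*(7 + J))*√J = 2*J^(3/2)*(7 + J))
√(O(P) + Z) = √(2*49^(3/2)*(7 + 49) - 1273/27) = √(2*343*56 - 1273/27) = √(38416 - 1273/27) = √(1035959/27) = √3107877/9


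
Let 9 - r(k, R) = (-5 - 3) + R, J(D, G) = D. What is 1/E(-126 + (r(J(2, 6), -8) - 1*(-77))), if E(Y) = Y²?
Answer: 1/576 ≈ 0.0017361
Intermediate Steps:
r(k, R) = 17 - R (r(k, R) = 9 - ((-5 - 3) + R) = 9 - (-8 + R) = 9 + (8 - R) = 17 - R)
1/E(-126 + (r(J(2, 6), -8) - 1*(-77))) = 1/((-126 + ((17 - 1*(-8)) - 1*(-77)))²) = 1/((-126 + ((17 + 8) + 77))²) = 1/((-126 + (25 + 77))²) = 1/((-126 + 102)²) = 1/((-24)²) = 1/576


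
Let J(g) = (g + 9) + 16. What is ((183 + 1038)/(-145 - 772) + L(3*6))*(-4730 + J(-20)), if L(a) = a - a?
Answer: 824175/131 ≈ 6291.4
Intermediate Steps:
L(a) = 0
J(g) = 25 + g (J(g) = (9 + g) + 16 = 25 + g)
((183 + 1038)/(-145 - 772) + L(3*6))*(-4730 + J(-20)) = ((183 + 1038)/(-145 - 772) + 0)*(-4730 + (25 - 20)) = (1221/(-917) + 0)*(-4730 + 5) = (1221*(-1/917) + 0)*(-4725) = (-1221/917 + 0)*(-4725) = -1221/917*(-4725) = 824175/131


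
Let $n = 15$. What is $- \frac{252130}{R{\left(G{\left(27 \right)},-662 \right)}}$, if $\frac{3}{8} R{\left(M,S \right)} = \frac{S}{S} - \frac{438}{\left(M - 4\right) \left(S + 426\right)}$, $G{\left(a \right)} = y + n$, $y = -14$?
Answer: $- \frac{1487567}{6} \approx -2.4793 \cdot 10^{5}$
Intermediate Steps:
$G{\left(a \right)} = 1$ ($G{\left(a \right)} = -14 + 15 = 1$)
$R{\left(M,S \right)} = \frac{8}{3} - \frac{1168}{\left(-4 + M\right) \left(426 + S\right)}$ ($R{\left(M,S \right)} = \frac{8 \left(\frac{S}{S} - \frac{438}{\left(M - 4\right) \left(S + 426\right)}\right)}{3} = \frac{8 \left(1 - \frac{438}{\left(-4 + M\right) \left(426 + S\right)}\right)}{3} = \frac{8}{3} - \frac{1168}{\left(-4 + M\right) \left(426 + S\right)}$)
$- \frac{252130}{R{\left(G{\left(27 \right)},-662 \right)}} = - \frac{252130}{\frac{8}{3} \frac{1}{-1704 - -2648 + 426 \cdot 1 + 1 \left(-662\right)} \left(-2142 - -2648 + 426 \cdot 1 + 1 \left(-662\right)\right)} = - \frac{252130}{\frac{8}{3} \frac{1}{-1704 + 2648 + 426 - 662} \left(-2142 + 2648 + 426 - 662\right)} = - \frac{252130}{\frac{8}{3} \cdot \frac{1}{708} \cdot 270} = - \frac{252130}{\frac{60}{59}} = \left(-252130\right) \frac{59}{60} = - \frac{1487567}{6}$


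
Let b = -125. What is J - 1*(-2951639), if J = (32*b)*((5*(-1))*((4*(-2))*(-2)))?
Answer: 3271639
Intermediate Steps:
J = 320000 (J = (32*(-125))*((5*(-1))*((4*(-2))*(-2))) = -(-20000)*(-8*(-2)) = -(-20000)*16 = -4000*(-80) = 320000)
J - 1*(-2951639) = 320000 - 1*(-2951639) = 320000 + 2951639 = 3271639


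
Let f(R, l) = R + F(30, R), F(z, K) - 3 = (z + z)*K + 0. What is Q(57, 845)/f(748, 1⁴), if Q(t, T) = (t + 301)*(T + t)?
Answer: 322916/45631 ≈ 7.0767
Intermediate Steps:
F(z, K) = 3 + 2*K*z (F(z, K) = 3 + ((z + z)*K + 0) = 3 + ((2*z)*K + 0) = 3 + (2*K*z + 0) = 3 + 2*K*z)
Q(t, T) = (301 + t)*(T + t)
f(R, l) = 3 + 61*R (f(R, l) = R + (3 + 2*R*30) = R + (3 + 60*R) = 3 + 61*R)
Q(57, 845)/f(748, 1⁴) = (57² + 301*845 + 301*57 + 845*57)/(3 + 61*748) = (3249 + 254345 + 17157 + 48165)/(3 + 45628) = 322916/45631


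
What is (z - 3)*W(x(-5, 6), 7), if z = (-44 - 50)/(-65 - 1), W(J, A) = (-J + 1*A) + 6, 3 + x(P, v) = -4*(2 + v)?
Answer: -832/11 ≈ -75.636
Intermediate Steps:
x(P, v) = -11 - 4*v (x(P, v) = -3 - 4*(2 + v) = -3 + (-8 - 4*v) = -11 - 4*v)
W(J, A) = 6 + A - J (W(J, A) = (-J + A) + 6 = (A - J) + 6 = 6 + A - J)
z = 47/33 (z = -94/(-66) = -94*(-1/66) = 47/33 ≈ 1.4242)
(z - 3)*W(x(-5, 6), 7) = (47/33 - 3)*(6 + 7 - (-11 - 4*6)) = -52*(6 + 7 - (-11 - 24))/33 = -52*(6 + 7 - 1*(-35))/33 = -52*(6 + 7 + 35)/33 = -52/33*48 = -832/11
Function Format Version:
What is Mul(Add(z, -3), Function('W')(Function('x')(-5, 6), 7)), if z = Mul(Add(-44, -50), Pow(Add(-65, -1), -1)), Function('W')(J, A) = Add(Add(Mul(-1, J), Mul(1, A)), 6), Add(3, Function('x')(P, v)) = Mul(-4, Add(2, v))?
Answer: Rational(-832, 11) ≈ -75.636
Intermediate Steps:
Function('x')(P, v) = Add(-11, Mul(-4, v)) (Function('x')(P, v) = Add(-3, Mul(-4, Add(2, v))) = Add(-3, Add(-8, Mul(-4, v))) = Add(-11, Mul(-4, v)))
Function('W')(J, A) = Add(6, A, Mul(-1, J)) (Function('W')(J, A) = Add(Add(Mul(-1, J), A), 6) = Add(Add(A, Mul(-1, J)), 6) = Add(6, A, Mul(-1, J)))
z = Rational(47, 33) (z = Mul(-94, Pow(-66, -1)) = Mul(-94, Rational(-1, 66)) = Rational(47, 33) ≈ 1.4242)
Mul(Add(z, -3), Function('W')(Function('x')(-5, 6), 7)) = Mul(Add(Rational(47, 33), -3), Add(6, 7, Mul(-1, Add(-11, Mul(-4, 6))))) = Mul(Rational(-52, 33), Add(6, 7, Mul(-1, Add(-11, -24)))) = Mul(Rational(-52, 33), Add(6, 7, Mul(-1, -35))) = Mul(Rational(-52, 33), Add(6, 7, 35)) = Mul(Rational(-52, 33), 48) = Rational(-832, 11)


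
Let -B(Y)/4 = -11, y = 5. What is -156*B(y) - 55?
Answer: -6919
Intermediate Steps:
B(Y) = 44 (B(Y) = -4*(-11) = 44)
-156*B(y) - 55 = -156*44 - 55 = -6864 - 55 = -6919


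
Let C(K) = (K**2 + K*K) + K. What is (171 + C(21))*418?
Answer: 448932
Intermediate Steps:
C(K) = K + 2*K**2 (C(K) = (K**2 + K**2) + K = 2*K**2 + K = K + 2*K**2)
(171 + C(21))*418 = (171 + 21*(1 + 2*21))*418 = (171 + 21*(1 + 42))*418 = (171 + 21*43)*418 = (171 + 903)*418 = 1074*418 = 448932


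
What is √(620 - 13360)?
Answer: 14*I*√65 ≈ 112.87*I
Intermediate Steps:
√(620 - 13360) = √(-12740) = 14*I*√65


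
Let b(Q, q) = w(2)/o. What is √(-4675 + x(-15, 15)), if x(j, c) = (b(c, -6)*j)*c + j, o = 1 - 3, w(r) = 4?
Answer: 4*I*√265 ≈ 65.115*I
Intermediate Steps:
o = -2
b(Q, q) = -2 (b(Q, q) = 4/(-2) = 4*(-½) = -2)
x(j, c) = j - 2*c*j (x(j, c) = (-2*j)*c + j = -2*c*j + j = j - 2*c*j)
√(-4675 + x(-15, 15)) = √(-4675 - 15*(1 - 2*15)) = √(-4675 - 15*(1 - 30)) = √(-4675 - 15*(-29)) = √(-4675 + 435) = √(-4240) = 4*I*√265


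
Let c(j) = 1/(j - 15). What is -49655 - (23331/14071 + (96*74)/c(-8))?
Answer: 1600369996/14071 ≈ 1.1374e+5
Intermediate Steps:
c(j) = 1/(-15 + j)
-49655 - (23331/14071 + (96*74)/c(-8)) = -49655 - (23331/14071 + (96*74)/(1/(-15 - 8))) = -49655 - (23331*(1/14071) + 7104/(1/(-23))) = -49655 - (23331/14071 + 7104/(-1/23)) = -49655 - (23331/14071 + 7104*(-23)) = -49655 - (23331/14071 - 163392) = -49655 - 1*(-2299065501/14071) = -49655 + 2299065501/14071 = 1600369996/14071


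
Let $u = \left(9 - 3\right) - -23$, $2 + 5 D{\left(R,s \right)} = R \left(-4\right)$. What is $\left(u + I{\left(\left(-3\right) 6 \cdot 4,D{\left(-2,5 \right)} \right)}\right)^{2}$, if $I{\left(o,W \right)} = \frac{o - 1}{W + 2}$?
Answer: $\frac{9801}{256} \approx 38.285$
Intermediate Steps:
$D{\left(R,s \right)} = - \frac{2}{5} - \frac{4 R}{5}$ ($D{\left(R,s \right)} = - \frac{2}{5} + \frac{R \left(-4\right)}{5} = - \frac{2}{5} + \frac{\left(-4\right) R}{5} = - \frac{2}{5} - \frac{4 R}{5}$)
$I{\left(o,W \right)} = \frac{-1 + o}{2 + W}$
$u = 29$ ($u = \left(9 - 3\right) + 23 = 6 + 23 = 29$)
$\left(u + I{\left(\left(-3\right) 6 \cdot 4,D{\left(-2,5 \right)} \right)}\right)^{2} = \left(29 + \frac{-1 + \left(-3\right) 6 \cdot 4}{2 - - \frac{6}{5}}\right)^{2} = \left(29 + \frac{-1 - 72}{2 + \left(- \frac{2}{5} + \frac{8}{5}\right)}\right)^{2} = \left(29 + \frac{-1 - 72}{2 + \frac{6}{5}}\right)^{2} = \left(29 + \frac{1}{\frac{16}{5}} \left(-73\right)\right)^{2} = \left(29 + \frac{5}{16} \left(-73\right)\right)^{2} = \left(29 - \frac{365}{16}\right)^{2} = \left(\frac{99}{16}\right)^{2} = \frac{9801}{256}$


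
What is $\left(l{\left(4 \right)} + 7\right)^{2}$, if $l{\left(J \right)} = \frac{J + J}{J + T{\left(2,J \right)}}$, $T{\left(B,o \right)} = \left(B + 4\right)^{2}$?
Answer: $\frac{1296}{25} \approx 51.84$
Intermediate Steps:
$T{\left(B,o \right)} = \left(4 + B\right)^{2}$
$l{\left(J \right)} = \frac{2 J}{36 + J}$ ($l{\left(J \right)} = \frac{J + J}{J + \left(4 + 2\right)^{2}} = \frac{2 J}{J + 6^{2}} = \frac{2 J}{J + 36} = \frac{2 J}{36 + J}$)
$\left(l{\left(4 \right)} + 7\right)^{2} = \left(2 \cdot 4 \frac{1}{36 + 4} + 7\right)^{2} = \left(2 \cdot 4 \cdot \frac{1}{40} + 7\right)^{2} = \left(\frac{1}{5} + 7\right)^{2} = \left(\frac{36}{5}\right)^{2} = \frac{1296}{25}$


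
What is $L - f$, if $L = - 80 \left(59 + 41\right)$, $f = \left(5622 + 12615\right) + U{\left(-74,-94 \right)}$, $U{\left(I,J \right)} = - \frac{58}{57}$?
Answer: $- \frac{1495451}{57} \approx -26236.0$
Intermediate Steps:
$U{\left(I,J \right)} = - \frac{58}{57}$ ($U{\left(I,J \right)} = \left(-58\right) \frac{1}{57} = - \frac{58}{57}$)
$f = \frac{1039451}{57}$ ($f = \left(5622 + 12615\right) - \frac{58}{57} = 18237 - \frac{58}{57} = \frac{1039451}{57} \approx 18236.0$)
$L = -8000$ ($L = \left(-80\right) 100 = -8000$)
$L - f = -8000 - \frac{1039451}{57} = - \frac{1495451}{57}$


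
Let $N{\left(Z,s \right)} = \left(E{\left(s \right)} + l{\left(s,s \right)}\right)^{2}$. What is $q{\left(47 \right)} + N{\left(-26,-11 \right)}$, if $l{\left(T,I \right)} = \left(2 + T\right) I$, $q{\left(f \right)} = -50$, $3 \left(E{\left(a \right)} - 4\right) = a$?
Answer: $\frac{88354}{9} \approx 9817.1$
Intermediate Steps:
$E{\left(a \right)} = 4 + \frac{a}{3}$
$l{\left(T,I \right)} = I \left(2 + T\right)$
$N{\left(Z,s \right)} = \left(4 + \frac{s}{3} + s \left(2 + s\right)\right)^{2}$ ($N{\left(Z,s \right)} = \left(\left(4 + \frac{s}{3}\right) + s \left(2 + s\right)\right)^{2} = \left(4 + \frac{s}{3} + s \left(2 + s\right)\right)^{2}$)
$q{\left(47 \right)} + N{\left(-26,-11 \right)} = -50 + \frac{\left(12 - 11 + 3 \left(-11\right) \left(2 - 11\right)\right)^{2}}{9} = -50 + \frac{\left(12 - 11 + 3 \left(-11\right) \left(-9\right)\right)^{2}}{9} = -50 + \frac{\left(12 - 11 + 297\right)^{2}}{9} = -50 + \frac{298^{2}}{9} = -50 + \frac{1}{9} \cdot 88804 = -50 + \frac{88804}{9} = \frac{88354}{9}$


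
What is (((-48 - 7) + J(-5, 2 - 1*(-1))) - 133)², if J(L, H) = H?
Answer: 34225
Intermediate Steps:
(((-48 - 7) + J(-5, 2 - 1*(-1))) - 133)² = (((-48 - 7) + (2 - 1*(-1))) - 133)² = ((-55 + (2 + 1)) - 133)² = ((-55 + 3) - 133)² = (-52 - 133)² = (-185)² = 34225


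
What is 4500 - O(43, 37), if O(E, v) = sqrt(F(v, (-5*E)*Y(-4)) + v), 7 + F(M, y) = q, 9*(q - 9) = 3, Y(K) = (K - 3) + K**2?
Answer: 4500 - sqrt(354)/3 ≈ 4493.7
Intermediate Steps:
Y(K) = -3 + K + K**2 (Y(K) = (-3 + K) + K**2 = -3 + K + K**2)
q = 28/3 (q = 9 + (1/9)*3 = 9 + 1/3 = 28/3 ≈ 9.3333)
F(M, y) = 7/3 (F(M, y) = -7 + 28/3 = 7/3)
O(E, v) = sqrt(7/3 + v)
4500 - O(43, 37) = 4500 - sqrt(21 + 9*37)/3 = 4500 - sqrt(21 + 333)/3 = 4500 - sqrt(354)/3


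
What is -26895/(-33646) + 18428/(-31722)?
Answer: 6856903/31391718 ≈ 0.21843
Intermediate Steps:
-26895/(-33646) + 18428/(-31722) = -26895*(-1/33646) + 18428*(-1/31722) = 26895/33646 - 542/933 = 6856903/31391718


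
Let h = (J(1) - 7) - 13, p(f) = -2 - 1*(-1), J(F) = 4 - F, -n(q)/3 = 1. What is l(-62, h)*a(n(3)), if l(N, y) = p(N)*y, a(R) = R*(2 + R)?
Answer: 51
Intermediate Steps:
n(q) = -3 (n(q) = -3*1 = -3)
p(f) = -1 (p(f) = -2 + 1 = -1)
h = -17 (h = ((4 - 1*1) - 7) - 13 = ((4 - 1) - 7) - 13 = (3 - 7) - 13 = -4 - 13 = -17)
l(N, y) = -y
l(-62, h)*a(n(3)) = (-1*(-17))*(-3*(2 - 3)) = 17*(-3*(-1)) = 17*3 = 51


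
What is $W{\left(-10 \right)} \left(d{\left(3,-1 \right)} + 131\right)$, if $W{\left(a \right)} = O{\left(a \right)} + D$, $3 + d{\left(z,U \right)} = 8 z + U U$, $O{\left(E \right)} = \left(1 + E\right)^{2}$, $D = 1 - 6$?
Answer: $11628$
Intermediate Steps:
$D = -5$ ($D = 1 - 6 = -5$)
$d{\left(z,U \right)} = -3 + U^{2} + 8 z$ ($d{\left(z,U \right)} = -3 + \left(8 z + U U\right) = -3 + \left(8 z + U^{2}\right) = -3 + \left(U^{2} + 8 z\right) = -3 + U^{2} + 8 z$)
$W{\left(a \right)} = -5 + \left(1 + a\right)^{2}$ ($W{\left(a \right)} = \left(1 + a\right)^{2} - 5 = -5 + \left(1 + a\right)^{2}$)
$W{\left(-10 \right)} \left(d{\left(3,-1 \right)} + 131\right) = \left(-5 + \left(1 - 10\right)^{2}\right) \left(\left(-3 + \left(-1\right)^{2} + 8 \cdot 3\right) + 131\right) = \left(-5 + \left(-9\right)^{2}\right) \left(\left(-3 + 1 + 24\right) + 131\right) = \left(-5 + 81\right) \left(22 + 131\right) = 76 \cdot 153 = 11628$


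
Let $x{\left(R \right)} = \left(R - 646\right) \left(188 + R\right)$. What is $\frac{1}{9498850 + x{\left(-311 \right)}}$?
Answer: $\frac{1}{9616561} \approx 1.0399 \cdot 10^{-7}$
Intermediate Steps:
$x{\left(R \right)} = \left(-646 + R\right) \left(188 + R\right)$
$\frac{1}{9498850 + x{\left(-311 \right)}} = \frac{1}{9498850 - \left(-20990 - 96721\right)} = \frac{1}{9498850 + \left(-121448 + 96721 + 142438\right)} = \frac{1}{9498850 + 117711} = \frac{1}{9616561}$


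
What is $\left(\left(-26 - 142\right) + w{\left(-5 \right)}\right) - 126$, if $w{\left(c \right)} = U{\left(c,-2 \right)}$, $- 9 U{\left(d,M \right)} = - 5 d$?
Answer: $- \frac{2671}{9} \approx -296.78$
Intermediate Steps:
$U{\left(d,M \right)} = \frac{5 d}{9}$ ($U{\left(d,M \right)} = - \frac{\left(-5\right) d}{9} = \frac{5 d}{9}$)
$w{\left(c \right)} = \frac{5 c}{9}$
$\left(\left(-26 - 142\right) + w{\left(-5 \right)}\right) - 126 = \left(\left(-26 - 142\right) + \frac{5}{9} \left(-5\right)\right) - 126 = \left(\left(-26 - 142\right) - \frac{25}{9}\right) - 126 = \left(-168 - \frac{25}{9}\right) - 126 = - \frac{1537}{9} - 126 = - \frac{2671}{9}$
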